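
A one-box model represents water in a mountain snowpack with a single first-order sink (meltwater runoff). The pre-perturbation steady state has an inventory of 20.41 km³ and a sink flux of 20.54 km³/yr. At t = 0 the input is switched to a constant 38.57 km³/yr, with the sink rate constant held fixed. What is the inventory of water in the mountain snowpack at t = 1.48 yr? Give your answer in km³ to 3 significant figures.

34.3 km³

τ = M₀/F₀ = 20.41/20.54 = 0.9937 yr; rate constant k = 1/τ.
New steady state M_∞ = F₁/k = F₁·τ = 38.57 × 0.9937 = 38.326 km³.
M(t) = M_∞ + (M₀ − M_∞)·e^(−t/τ); t/τ = 1.48/0.9937 = 1.489, so e^(−t/τ) = 0.2255.
M(t) = 38.326 − 17.92 × 0.2255 = 34.286 km³.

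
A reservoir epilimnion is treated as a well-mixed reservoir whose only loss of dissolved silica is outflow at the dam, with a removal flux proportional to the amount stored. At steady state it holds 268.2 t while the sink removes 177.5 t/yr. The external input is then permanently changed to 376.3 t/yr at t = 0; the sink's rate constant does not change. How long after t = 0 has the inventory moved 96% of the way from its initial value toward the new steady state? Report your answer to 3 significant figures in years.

τ = M₀/F₀ = 268.2/177.5 = 1.511 yr.
The remaining gap fraction is e^(−t/τ); 96% covered ⇒ e^(−t/τ) = 0.0400.
t = −τ ln(0.0400) = 1.511 × 3.219 = 4.864 yr.

4.86 yr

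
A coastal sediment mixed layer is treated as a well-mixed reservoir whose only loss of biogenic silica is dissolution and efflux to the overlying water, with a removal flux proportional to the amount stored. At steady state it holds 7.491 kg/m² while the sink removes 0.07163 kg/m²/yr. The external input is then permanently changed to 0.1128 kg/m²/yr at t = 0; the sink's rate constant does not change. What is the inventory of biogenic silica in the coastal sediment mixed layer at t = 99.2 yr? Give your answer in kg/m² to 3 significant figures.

10.1 kg/m²

The sink rate constant is k = F₀/M₀ = 0.07163/7.491 = 0.009562 yr⁻¹.
Solving dM/dt = F₁ − kM with M(0) = M₀ gives M(t) = F₁/k + (M₀ − F₁/k)·e^(−kt).
F₁/k = 0.1128/0.009562 = 11.797 kg/m²; kt = 0.009562 × 99.2 = 0.9486, e^(−kt) = 0.3873.
M(99.2) = 11.797 + (7.491 − 11.797) × 0.3873 = 11.797 − 1.668 = 10.129 kg/m².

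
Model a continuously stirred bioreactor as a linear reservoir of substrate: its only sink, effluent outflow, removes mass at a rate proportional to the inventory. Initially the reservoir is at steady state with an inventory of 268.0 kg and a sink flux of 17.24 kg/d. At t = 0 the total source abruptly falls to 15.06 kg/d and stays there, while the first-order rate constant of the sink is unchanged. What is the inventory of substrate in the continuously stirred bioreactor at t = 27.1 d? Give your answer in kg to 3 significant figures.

τ = M₀/F₀ = 268.0/17.24 = 15.55 d; rate constant k = 1/τ.
New steady state M_∞ = F₁/k = F₁·τ = 15.06 × 15.55 = 234.11 kg.
M(t) = M_∞ + (M₀ − M_∞)·e^(−t/τ); t/τ = 27.1/15.55 = 1.743, so e^(−t/τ) = 0.1749.
M(t) = 234.11 + 33.89 × 0.1749 = 240.04 kg.

240 kg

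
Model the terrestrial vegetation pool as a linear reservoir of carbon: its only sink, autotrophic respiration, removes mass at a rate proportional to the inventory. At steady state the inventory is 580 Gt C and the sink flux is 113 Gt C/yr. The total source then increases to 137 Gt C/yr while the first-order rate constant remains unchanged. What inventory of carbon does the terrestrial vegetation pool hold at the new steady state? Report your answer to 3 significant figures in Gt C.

Rate constant k = F/M = 113 / 580 = 0.1948 yr⁻¹.
At the new steady state, source = k·M_new ⇒ M_new = 137 / 0.1948 = 703.2 Gt C.
(Equivalently M_new = M × F_new/F_old = 580 × 137/113.)

703 Gt C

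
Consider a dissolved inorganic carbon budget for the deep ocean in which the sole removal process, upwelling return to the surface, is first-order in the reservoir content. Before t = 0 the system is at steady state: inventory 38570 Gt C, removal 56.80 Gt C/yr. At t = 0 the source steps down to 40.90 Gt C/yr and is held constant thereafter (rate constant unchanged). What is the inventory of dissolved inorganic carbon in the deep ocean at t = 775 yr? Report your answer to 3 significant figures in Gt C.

31200 Gt C

τ = M₀/F₀ = 38570/56.80 = 679.0 yr; rate constant k = 1/τ.
New steady state M_∞ = F₁/k = F₁·τ = 40.90 × 679.0 = 27773 Gt C.
M(t) = M_∞ + (M₀ − M_∞)·e^(−t/τ); t/τ = 775/679.0 = 1.141, so e^(−t/τ) = 0.3194.
M(t) = 27773 + 10800 × 0.3194 = 31222 Gt C.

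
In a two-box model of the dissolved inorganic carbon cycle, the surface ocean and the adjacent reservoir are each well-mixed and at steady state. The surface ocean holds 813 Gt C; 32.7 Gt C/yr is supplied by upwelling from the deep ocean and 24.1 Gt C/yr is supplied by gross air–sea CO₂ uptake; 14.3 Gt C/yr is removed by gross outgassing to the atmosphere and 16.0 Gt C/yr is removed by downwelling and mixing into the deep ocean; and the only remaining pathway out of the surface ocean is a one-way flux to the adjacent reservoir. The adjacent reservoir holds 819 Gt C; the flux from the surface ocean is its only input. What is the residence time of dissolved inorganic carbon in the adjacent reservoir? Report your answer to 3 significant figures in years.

30.9 yr

Balance the surface ocean: ΣF_in = 32.7 + 24.1 = 56.800 Gt C/yr.
Flux to the adjacent reservoir = ΣF_in − (14.3 + 16.0) = 26.500 Gt C/yr.
At steady state the output of the adjacent reservoir equals its input, 26.500 Gt C/yr.
τ = M / F = 819 / 26.500 = 30.91 yr.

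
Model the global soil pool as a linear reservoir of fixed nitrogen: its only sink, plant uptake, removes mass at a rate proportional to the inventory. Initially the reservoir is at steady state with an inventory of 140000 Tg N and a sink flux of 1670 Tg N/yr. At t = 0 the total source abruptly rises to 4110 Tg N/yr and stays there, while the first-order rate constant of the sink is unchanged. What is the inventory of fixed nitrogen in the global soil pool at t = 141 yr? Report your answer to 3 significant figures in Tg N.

307000 Tg N

τ = M₀/F₀ = 140000/1670 = 83.83 yr; rate constant k = 1/τ.
New steady state M_∞ = F₁/k = F₁·τ = 4110 × 83.83 = 344550 Tg N.
M(t) = M_∞ + (M₀ − M_∞)·e^(−t/τ); t/τ = 141/83.83 = 1.682, so e^(−t/τ) = 0.1860.
M(t) = 344550 − 204600 × 0.1860 = 306500 Tg N.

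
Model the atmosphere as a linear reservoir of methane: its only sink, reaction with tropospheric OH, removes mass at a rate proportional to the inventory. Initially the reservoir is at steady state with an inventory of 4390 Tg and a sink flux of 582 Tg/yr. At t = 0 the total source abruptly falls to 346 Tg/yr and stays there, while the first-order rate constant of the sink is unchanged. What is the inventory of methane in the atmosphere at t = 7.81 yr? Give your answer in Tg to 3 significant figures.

Residence time τ = M₀/F₀ = 7.543 yr. The eventual steady state is M_∞ = M₀·(F₁/F₀) = 4390 × 346/582 = 2609.9 Tg.
The anomaly ΔM(t) = M(t) − M_∞ decays as ΔM₀·e^(−t/τ) with ΔM₀ = 4390 − 2609.9 = 1780 Tg.
At t = 7.81 yr, e^(−t/τ) = e^(−1.035) = 0.3551, so ΔM = 632.1 Tg and M = 2609.9 + 632.1 = 3242.0 Tg.

3240 Tg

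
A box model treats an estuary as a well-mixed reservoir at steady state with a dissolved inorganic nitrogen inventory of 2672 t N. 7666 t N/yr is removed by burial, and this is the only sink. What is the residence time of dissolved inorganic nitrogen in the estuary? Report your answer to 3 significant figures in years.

0.349 yr

τ = M / F = 2672 / 7666 = 0.3486 yr.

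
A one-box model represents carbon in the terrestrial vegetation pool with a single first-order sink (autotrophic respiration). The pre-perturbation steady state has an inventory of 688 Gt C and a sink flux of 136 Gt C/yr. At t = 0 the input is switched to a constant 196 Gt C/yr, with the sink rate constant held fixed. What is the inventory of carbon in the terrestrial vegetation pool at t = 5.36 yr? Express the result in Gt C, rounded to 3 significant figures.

886 Gt C

Residence time τ = M₀/F₀ = 5.059 yr. The eventual steady state is M_∞ = M₀·(F₁/F₀) = 688 × 196/136 = 991.53 Gt C.
The anomaly ΔM(t) = M(t) − M_∞ decays as ΔM₀·e^(−t/τ) with ΔM₀ = 688 − 991.53 = −303.5 Gt C.
At t = 5.36 yr, e^(−t/τ) = e^(−1.060) = 0.3466, so ΔM = −105.2 Gt C and M = 991.53 − 105.2 = 886.32 Gt C.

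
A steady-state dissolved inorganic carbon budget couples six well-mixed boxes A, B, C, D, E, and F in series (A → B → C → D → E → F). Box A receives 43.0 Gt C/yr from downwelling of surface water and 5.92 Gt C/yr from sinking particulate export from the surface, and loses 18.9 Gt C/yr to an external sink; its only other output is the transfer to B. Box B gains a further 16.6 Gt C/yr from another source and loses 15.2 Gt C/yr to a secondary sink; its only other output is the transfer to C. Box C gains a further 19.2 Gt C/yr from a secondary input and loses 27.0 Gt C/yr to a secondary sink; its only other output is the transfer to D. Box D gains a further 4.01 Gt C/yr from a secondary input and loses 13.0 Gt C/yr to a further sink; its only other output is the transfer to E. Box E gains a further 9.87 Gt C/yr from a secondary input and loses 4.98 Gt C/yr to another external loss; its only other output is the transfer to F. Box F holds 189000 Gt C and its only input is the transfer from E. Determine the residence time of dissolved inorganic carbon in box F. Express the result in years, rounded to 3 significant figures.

Box A: F(A→B) = (43.0 + 5.92) − 18.9 = 30.020 Gt C/yr.
Box B: F(B→C) = (30.020 + 16.6) − 15.2 = 31.420 Gt C/yr.
Box C: F(C→D) = (31.420 + 19.2) − 27.0 = 23.620 Gt C/yr.
Box D: F(D→E) = (23.620 + 4.01) − 13.0 = 14.630 Gt C/yr.
Box E: F(E→F) = (14.630 + 9.87) − 4.98 = 19.520 Gt C/yr.
Box F throughput = its input = 19.520 Gt C/yr; τ = 189000 / 19.520 = 9682 yr.

9680 yr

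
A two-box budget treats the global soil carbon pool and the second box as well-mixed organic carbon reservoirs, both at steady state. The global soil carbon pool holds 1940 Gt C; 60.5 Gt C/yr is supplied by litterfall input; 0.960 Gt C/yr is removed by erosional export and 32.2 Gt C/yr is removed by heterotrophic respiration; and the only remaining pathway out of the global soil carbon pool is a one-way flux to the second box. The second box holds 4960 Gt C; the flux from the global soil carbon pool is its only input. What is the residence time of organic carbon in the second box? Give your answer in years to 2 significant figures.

Balance the global soil carbon pool: ΣF_in = 60.500 Gt C/yr.
Flux to the second box = ΣF_in − (0.960 + 32.2) = 27.340 Gt C/yr.
At steady state the output of the second box equals its input, 27.340 Gt C/yr.
τ = M / F = 4960 / 27.340 = 181.4 yr.

180 yr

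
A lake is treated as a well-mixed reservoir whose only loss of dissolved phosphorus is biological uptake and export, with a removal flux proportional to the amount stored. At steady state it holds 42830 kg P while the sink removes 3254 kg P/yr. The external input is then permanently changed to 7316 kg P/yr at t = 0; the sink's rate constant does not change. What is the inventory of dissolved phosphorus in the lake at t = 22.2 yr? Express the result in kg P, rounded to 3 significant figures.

86400 kg P

The sink rate constant is k = F₀/M₀ = 3254/42830 = 0.07597 yr⁻¹.
Solving dM/dt = F₁ − kM with M(0) = M₀ gives M(t) = F₁/k + (M₀ − F₁/k)·e^(−kt).
F₁/k = 7316/0.07597 = 96295 kg P; kt = 0.07597 × 22.2 = 1.687, e^(−kt) = 0.1851.
M(22.2) = 96295 + (42830 − 96295) × 0.1851 = 96295 − 9899 = 86397 kg P.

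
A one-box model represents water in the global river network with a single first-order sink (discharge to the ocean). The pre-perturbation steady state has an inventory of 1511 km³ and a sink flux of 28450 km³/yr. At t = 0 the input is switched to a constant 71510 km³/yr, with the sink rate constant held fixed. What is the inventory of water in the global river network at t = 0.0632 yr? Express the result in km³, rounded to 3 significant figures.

3100 km³

τ = M₀/F₀ = 1511/28450 = 0.05311 yr; rate constant k = 1/τ.
New steady state M_∞ = F₁/k = F₁·τ = 71510 × 0.05311 = 3797.9 km³.
M(t) = M_∞ + (M₀ − M_∞)·e^(−t/τ); t/τ = 0.0632/0.05311 = 1.190, so e^(−t/τ) = 0.3042.
M(t) = 3797.9 − 2287 × 0.3042 = 3102.2 km³.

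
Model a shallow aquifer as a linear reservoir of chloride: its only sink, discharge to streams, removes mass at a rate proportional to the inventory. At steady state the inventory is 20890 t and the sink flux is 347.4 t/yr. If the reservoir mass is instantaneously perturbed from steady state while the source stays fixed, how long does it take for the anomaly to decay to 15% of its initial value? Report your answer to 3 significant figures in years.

For a linear reservoir the anomaly decays as exp(−t/τ) with τ = M/F = 20890/347.4 = 60.13 yr.
exp(−t/τ) = 0.15 ⇒ t = −τ ln(0.15) = 60.13 × 1.897 = 114.1 yr.

114 yr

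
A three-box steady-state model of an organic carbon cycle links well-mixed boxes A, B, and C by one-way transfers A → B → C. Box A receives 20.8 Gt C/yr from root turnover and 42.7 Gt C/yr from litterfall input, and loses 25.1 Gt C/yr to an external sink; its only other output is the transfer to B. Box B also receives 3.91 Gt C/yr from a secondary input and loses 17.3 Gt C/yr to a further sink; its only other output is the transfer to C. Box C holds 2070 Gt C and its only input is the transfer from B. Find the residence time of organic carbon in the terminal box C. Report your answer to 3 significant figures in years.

Box A: F(A→B) = (20.8 + 42.7) − 25.1 = 38.400 Gt C/yr.
Box B: F(B→C) = (38.400 + 3.91) − 17.3 = 25.010 Gt C/yr.
Box C throughput = its input = 25.010 Gt C/yr; τ = 2070 / 25.010 = 82.77 yr.

82.8 yr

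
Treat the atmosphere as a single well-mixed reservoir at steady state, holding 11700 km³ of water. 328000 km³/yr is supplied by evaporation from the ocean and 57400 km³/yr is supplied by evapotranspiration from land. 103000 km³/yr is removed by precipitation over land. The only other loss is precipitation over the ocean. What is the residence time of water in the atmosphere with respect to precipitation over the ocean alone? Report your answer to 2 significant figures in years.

At steady state ΣF_in = ΣF_out.
ΣF_in = 328000 + 57400 = 385400 km³/yr.
Precipitation over the ocean flux = ΣF_in − (103000) = 385400 − 103000 = 282400 km³/yr.
τ = M / F = 11700 / 282400 = 0.04143 yr.

0.041 yr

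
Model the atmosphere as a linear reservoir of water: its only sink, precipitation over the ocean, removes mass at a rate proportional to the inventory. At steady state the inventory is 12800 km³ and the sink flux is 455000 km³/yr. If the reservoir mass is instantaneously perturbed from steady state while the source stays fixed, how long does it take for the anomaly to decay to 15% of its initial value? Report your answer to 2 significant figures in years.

For a linear reservoir the anomaly decays as exp(−t/τ) with τ = M/F = 12800/455000 = 0.02813 yr.
exp(−t/τ) = 0.15 ⇒ t = −τ ln(0.15) = 0.02813 × 1.897 = 0.05337 yr.

0.053 yr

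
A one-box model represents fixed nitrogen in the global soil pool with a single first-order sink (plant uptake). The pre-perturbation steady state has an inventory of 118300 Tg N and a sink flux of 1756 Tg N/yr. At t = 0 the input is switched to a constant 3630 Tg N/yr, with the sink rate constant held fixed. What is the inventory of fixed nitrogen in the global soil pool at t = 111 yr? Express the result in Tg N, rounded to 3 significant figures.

220000 Tg N

The sink rate constant is k = F₀/M₀ = 1756/118300 = 0.01484 yr⁻¹.
Solving dM/dt = F₁ − kM with M(0) = M₀ gives M(t) = F₁/k + (M₀ − F₁/k)·e^(−kt).
F₁/k = 3630/0.01484 = 244550 Tg N; kt = 0.01484 × 111 = 1.648, e^(−kt) = 0.1925.
M(111) = 244550 + (118300 − 244550) × 0.1925 = 244550 − 24300 = 220250 Tg N.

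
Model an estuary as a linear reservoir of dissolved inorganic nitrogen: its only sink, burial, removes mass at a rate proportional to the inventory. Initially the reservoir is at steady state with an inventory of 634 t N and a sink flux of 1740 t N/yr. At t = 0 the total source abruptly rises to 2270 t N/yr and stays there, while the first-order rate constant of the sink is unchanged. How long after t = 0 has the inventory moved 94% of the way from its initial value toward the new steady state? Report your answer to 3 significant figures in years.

1.03 yr

τ = M₀/F₀ = 634/1740 = 0.3644 yr.
The remaining gap fraction is e^(−t/τ); 94% covered ⇒ e^(−t/τ) = 0.0600.
t = −τ ln(0.0600) = 0.3644 × 2.813 = 1.025 yr.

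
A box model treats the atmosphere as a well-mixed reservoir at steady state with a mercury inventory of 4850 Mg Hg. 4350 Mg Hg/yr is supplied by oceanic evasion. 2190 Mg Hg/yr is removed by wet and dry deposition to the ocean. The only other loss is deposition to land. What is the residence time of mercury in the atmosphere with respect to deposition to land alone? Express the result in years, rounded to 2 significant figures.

At steady state ΣF_in = ΣF_out.
ΣF_in = 4350.0 Mg Hg/yr.
Deposition to land flux = ΣF_in − (2190) = 4350.0 − 2190 = 2160 Mg Hg/yr.
τ = M / F = 4850 / 2160 = 2.245 yr.

2.2 yr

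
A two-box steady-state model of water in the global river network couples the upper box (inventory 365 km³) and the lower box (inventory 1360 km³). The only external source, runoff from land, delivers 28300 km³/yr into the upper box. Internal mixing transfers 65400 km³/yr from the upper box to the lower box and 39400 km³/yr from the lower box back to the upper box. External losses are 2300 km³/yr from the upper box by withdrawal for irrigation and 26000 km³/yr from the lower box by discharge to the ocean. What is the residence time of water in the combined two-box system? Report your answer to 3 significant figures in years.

For the system as a whole, the A↔B exchange is internal and contributes nothing to the throughput; only the external sinks remove mass.
M_total = 365 + 1360 = 1725.0 km³.
ΣF_external_out = 2300 + 26000 = 28300 km³/yr.
τ = M_total / ΣF_ext = 1725.0 / 28300 = 0.06095 yr.

0.0610 yr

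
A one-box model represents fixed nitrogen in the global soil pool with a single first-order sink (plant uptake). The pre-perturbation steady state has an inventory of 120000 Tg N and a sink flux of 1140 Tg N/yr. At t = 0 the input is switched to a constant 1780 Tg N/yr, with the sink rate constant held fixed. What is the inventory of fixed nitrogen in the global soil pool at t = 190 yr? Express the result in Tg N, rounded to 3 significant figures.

176000 Tg N

τ = M₀/F₀ = 120000/1140 = 105.3 yr; rate constant k = 1/τ.
New steady state M_∞ = F₁/k = F₁·τ = 1780 × 105.3 = 187370 Tg N.
M(t) = M_∞ + (M₀ − M_∞)·e^(−t/τ); t/τ = 190/105.3 = 1.805, so e^(−t/τ) = 0.1645.
M(t) = 187370 − 67370 × 0.1645 = 176290 Tg N.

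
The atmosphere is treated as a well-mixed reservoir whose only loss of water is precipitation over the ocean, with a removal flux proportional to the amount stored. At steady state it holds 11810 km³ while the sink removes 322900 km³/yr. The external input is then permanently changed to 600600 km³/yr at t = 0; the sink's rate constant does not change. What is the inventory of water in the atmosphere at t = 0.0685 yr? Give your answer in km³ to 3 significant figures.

20400 km³

τ = M₀/F₀ = 11810/322900 = 0.03657 yr; rate constant k = 1/τ.
New steady state M_∞ = F₁/k = F₁·τ = 600600 × 0.03657 = 21967 km³.
M(t) = M_∞ + (M₀ − M_∞)·e^(−t/τ); t/τ = 0.0685/0.03657 = 1.873, so e^(−t/τ) = 0.1537.
M(t) = 21967 − 10160 × 0.1537 = 20406 km³.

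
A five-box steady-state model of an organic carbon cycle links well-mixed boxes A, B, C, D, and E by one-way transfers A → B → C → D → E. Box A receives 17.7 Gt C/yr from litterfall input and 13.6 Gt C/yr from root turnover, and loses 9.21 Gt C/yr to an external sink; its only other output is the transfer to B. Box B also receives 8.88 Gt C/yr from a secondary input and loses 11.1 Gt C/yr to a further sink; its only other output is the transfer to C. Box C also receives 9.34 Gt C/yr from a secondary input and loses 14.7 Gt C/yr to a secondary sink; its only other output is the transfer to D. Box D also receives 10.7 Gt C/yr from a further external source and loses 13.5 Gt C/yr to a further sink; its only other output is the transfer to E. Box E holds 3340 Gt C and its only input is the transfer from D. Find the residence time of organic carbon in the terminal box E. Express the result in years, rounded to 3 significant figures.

285 yr

Box A: F(A→B) = (17.7 + 13.6) − 9.21 = 22.090 Gt C/yr.
Box B: F(B→C) = (22.090 + 8.88) − 11.1 = 19.870 Gt C/yr.
Box C: F(C→D) = (19.870 + 9.34) − 14.7 = 14.510 Gt C/yr.
Box D: F(D→E) = (14.510 + 10.7) − 13.5 = 11.710 Gt C/yr.
Box E throughput = its input = 11.710 Gt C/yr; τ = 3340 / 11.710 = 285.2 yr.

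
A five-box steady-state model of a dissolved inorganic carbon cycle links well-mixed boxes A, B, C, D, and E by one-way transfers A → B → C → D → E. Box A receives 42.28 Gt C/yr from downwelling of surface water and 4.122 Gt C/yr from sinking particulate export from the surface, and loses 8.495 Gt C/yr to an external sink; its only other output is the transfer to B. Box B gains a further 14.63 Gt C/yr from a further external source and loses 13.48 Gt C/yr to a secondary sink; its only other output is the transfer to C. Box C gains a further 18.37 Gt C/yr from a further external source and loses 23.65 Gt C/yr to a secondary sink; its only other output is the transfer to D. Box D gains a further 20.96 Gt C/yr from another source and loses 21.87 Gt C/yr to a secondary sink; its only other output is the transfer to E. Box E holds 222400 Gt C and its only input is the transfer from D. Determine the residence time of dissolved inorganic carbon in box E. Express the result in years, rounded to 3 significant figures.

Box A: F(A→B) = (42.28 + 4.122) − 8.495 = 37.907 Gt C/yr.
Box B: F(B→C) = (37.907 + 14.63) − 13.48 = 39.057 Gt C/yr.
Box C: F(C→D) = (39.057 + 18.37) − 23.65 = 33.777 Gt C/yr.
Box D: F(D→E) = (33.777 + 20.96) − 21.87 = 32.867 Gt C/yr.
Box E throughput = its input = 32.867 Gt C/yr; τ = 222400 / 32.867 = 6767 yr.

6770 yr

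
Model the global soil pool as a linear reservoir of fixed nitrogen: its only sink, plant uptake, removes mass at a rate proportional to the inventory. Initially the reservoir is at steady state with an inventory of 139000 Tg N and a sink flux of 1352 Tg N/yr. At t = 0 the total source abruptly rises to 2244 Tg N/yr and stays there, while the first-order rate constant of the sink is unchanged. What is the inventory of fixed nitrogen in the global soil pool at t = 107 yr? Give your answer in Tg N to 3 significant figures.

198000 Tg N

Residence time τ = M₀/F₀ = 102.8 yr. The eventual steady state is M_∞ = M₀·(F₁/F₀) = 139000 × 2244/1352 = 230710 Tg N.
The anomaly ΔM(t) = M(t) − M_∞ decays as ΔM₀·e^(−t/τ) with ΔM₀ = 139000 − 230710 = −91710 Tg N.
At t = 107 yr, e^(−t/τ) = e^(−1.041) = 0.3532, so ΔM = −32390 Tg N and M = 230710 − 32390 = 198320 Tg N.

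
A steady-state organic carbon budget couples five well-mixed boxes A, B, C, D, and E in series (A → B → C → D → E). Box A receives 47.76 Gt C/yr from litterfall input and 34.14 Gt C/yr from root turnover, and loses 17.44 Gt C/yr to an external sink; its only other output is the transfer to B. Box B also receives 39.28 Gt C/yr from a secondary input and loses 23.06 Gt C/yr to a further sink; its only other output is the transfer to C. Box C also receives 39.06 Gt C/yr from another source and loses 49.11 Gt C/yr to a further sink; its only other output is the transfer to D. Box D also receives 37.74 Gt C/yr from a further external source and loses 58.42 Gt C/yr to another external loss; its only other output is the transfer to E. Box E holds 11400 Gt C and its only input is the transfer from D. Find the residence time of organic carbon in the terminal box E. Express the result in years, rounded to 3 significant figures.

228 yr

Box A: F(A→B) = (47.76 + 34.14) − 17.44 = 64.460 Gt C/yr.
Box B: F(B→C) = (64.460 + 39.28) − 23.06 = 80.680 Gt C/yr.
Box C: F(C→D) = (80.680 + 39.06) − 49.11 = 70.630 Gt C/yr.
Box D: F(D→E) = (70.630 + 37.74) − 58.42 = 49.950 Gt C/yr.
Box E throughput = its input = 49.950 Gt C/yr; τ = 11400 / 49.950 = 228.2 yr.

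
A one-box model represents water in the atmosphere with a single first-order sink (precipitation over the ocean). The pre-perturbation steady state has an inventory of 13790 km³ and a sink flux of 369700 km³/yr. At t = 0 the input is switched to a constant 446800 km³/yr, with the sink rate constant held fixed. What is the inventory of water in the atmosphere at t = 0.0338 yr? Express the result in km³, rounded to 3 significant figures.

15500 km³

Residence time τ = M₀/F₀ = 0.03730 yr. The eventual steady state is M_∞ = M₀·(F₁/F₀) = 13790 × 446800/369700 = 16666 km³.
The anomaly ΔM(t) = M(t) − M_∞ decays as ΔM₀·e^(−t/τ) with ΔM₀ = 13790 − 16666 = −2876 km³.
At t = 0.0338 yr, e^(−t/τ) = e^(−0.9062) = 0.4041, so ΔM = −1162 km³ and M = 16666 − 1162 = 15504 km³.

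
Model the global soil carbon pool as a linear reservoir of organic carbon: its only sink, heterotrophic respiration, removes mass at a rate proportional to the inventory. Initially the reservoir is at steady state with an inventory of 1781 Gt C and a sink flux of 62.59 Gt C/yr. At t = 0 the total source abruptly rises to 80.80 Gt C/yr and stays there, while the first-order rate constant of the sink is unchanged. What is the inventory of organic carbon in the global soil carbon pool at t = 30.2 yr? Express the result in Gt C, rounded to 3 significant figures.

2120 Gt C

τ = M₀/F₀ = 1781/62.59 = 28.46 yr; rate constant k = 1/τ.
New steady state M_∞ = F₁/k = F₁·τ = 80.80 × 28.46 = 2299.2 Gt C.
M(t) = M_∞ + (M₀ − M_∞)·e^(−t/τ); t/τ = 30.2/28.46 = 1.061, so e^(−t/τ) = 0.3460.
M(t) = 2299.2 − 518.2 × 0.3460 = 2119.9 Gt C.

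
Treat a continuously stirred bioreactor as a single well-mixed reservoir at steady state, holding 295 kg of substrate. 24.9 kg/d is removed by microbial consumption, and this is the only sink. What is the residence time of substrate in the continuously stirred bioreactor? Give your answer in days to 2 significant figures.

τ = M / F = 295 / 24.9 = 11.85 d.

12 d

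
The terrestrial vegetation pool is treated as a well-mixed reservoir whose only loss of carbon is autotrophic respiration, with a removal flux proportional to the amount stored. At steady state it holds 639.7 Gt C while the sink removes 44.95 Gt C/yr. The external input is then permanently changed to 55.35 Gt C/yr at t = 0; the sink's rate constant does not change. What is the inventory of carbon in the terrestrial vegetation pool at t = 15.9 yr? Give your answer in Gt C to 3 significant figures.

The sink rate constant is k = F₀/M₀ = 44.95/639.7 = 0.07027 yr⁻¹.
Solving dM/dt = F₁ − kM with M(0) = M₀ gives M(t) = F₁/k + (M₀ − F₁/k)·e^(−kt).
F₁/k = 55.35/0.07027 = 787.71 Gt C; kt = 0.07027 × 15.9 = 1.117, e^(−kt) = 0.3272.
M(15.9) = 787.71 + (639.7 − 787.71) × 0.3272 = 787.71 − 48.42 = 739.28 Gt C.

739 Gt C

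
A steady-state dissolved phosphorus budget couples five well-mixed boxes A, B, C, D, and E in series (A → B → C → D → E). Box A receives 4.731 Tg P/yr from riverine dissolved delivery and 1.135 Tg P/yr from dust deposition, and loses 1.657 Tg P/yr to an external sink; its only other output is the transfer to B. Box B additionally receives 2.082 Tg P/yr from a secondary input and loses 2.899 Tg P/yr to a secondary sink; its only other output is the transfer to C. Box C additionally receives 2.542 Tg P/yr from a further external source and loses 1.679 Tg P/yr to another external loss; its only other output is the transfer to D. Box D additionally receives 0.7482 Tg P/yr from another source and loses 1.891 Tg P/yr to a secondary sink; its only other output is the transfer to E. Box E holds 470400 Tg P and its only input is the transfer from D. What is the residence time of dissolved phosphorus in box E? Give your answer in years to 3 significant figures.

151000 yr

Box A: F(A→B) = (4.731 + 1.135) − 1.657 = 4.2090 Tg P/yr.
Box B: F(B→C) = (4.2090 + 2.082) − 2.899 = 3.3920 Tg P/yr.
Box C: F(C→D) = (3.3920 + 2.542) − 1.679 = 4.2550 Tg P/yr.
Box D: F(D→E) = (4.2550 + 0.7482) − 1.891 = 3.1122 Tg P/yr.
Box E throughput = its input = 3.1122 Tg P/yr; τ = 470400 / 3.1122 = 151100 yr.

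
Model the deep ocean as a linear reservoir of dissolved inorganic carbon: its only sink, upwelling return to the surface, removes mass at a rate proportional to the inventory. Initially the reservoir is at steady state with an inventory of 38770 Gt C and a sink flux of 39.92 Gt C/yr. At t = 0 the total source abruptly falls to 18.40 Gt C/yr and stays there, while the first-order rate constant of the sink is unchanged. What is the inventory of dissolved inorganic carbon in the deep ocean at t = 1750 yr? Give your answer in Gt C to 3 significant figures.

21300 Gt C

Residence time τ = M₀/F₀ = 971.2 yr. The eventual steady state is M_∞ = M₀·(F₁/F₀) = 38770 × 18.40/39.92 = 17870 Gt C.
The anomaly ΔM(t) = M(t) − M_∞ decays as ΔM₀·e^(−t/τ) with ΔM₀ = 38770 − 17870 = 20900 Gt C.
At t = 1750 yr, e^(−t/τ) = e^(−1.802) = 0.1650, so ΔM = 3448 Gt C and M = 17870 + 3448 = 21318 Gt C.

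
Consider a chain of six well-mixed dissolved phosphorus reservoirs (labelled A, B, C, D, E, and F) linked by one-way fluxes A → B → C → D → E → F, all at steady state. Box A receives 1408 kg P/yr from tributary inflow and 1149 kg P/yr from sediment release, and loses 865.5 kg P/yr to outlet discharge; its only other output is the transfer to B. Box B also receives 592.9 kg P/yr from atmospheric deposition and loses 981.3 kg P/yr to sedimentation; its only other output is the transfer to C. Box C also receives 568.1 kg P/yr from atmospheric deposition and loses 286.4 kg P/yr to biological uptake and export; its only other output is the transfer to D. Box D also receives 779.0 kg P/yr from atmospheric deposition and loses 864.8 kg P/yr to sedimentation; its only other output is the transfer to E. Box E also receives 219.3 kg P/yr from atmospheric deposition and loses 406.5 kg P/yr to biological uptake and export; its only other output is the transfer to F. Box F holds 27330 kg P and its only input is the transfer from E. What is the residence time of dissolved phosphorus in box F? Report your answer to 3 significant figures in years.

Box A: F(A→B) = (1408 + 1149) − 865.5 = 1691.5 kg P/yr.
Box B: F(B→C) = (1691.5 + 592.9) − 981.3 = 1303.1 kg P/yr.
Box C: F(C→D) = (1303.1 + 568.1) − 286.4 = 1584.8 kg P/yr.
Box D: F(D→E) = (1584.8 + 779.0) − 864.8 = 1499.0 kg P/yr.
Box E: F(E→F) = (1499.0 + 219.3) − 406.5 = 1311.8 kg P/yr.
Box F throughput = its input = 1311.8 kg P/yr; τ = 27330 / 1311.8 = 20.83 yr.

20.8 yr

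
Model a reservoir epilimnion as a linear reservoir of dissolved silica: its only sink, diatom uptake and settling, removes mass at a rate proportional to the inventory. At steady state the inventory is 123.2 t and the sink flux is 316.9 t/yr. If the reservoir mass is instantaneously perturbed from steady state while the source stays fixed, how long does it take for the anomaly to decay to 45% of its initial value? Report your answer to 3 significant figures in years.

0.310 yr

For a linear reservoir the anomaly decays as exp(−t/τ) with τ = M/F = 123.2/316.9 = 0.3888 yr.
exp(−t/τ) = 0.45 ⇒ t = −τ ln(0.45) = 0.3888 × 0.7985 = 0.3104 yr.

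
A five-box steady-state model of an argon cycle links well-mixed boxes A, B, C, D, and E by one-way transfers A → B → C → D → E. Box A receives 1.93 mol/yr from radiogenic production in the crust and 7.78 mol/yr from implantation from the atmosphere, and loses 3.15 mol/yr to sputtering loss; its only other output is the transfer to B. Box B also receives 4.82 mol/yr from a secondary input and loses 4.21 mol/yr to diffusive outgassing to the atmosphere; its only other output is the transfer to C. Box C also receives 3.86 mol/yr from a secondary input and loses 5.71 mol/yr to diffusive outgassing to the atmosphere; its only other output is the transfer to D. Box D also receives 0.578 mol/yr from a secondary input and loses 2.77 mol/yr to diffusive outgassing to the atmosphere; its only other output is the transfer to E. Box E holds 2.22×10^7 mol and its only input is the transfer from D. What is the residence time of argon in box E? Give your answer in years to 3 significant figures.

7.10×10^6 yr

Box A: F(A→B) = (1.93 + 7.78) − 3.15 = 6.5600 mol/yr.
Box B: F(B→C) = (6.5600 + 4.82) − 4.21 = 7.1700 mol/yr.
Box C: F(C→D) = (7.1700 + 3.86) − 5.71 = 5.3200 mol/yr.
Box D: F(D→E) = (5.3200 + 0.578) − 2.77 = 3.1280 mol/yr.
Box E throughput = its input = 3.1280 mol/yr; τ = 2.22×10^7 / 3.1280 = 7.097×10^6 yr.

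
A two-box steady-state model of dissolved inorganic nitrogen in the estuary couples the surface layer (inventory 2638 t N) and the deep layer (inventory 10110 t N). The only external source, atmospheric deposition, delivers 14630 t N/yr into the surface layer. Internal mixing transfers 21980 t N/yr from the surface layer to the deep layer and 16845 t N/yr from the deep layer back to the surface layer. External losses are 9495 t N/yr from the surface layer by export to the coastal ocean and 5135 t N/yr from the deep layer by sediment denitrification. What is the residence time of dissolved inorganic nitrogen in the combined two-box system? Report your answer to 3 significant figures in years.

0.871 yr

For the system as a whole, the A↔B exchange is internal and contributes nothing to the throughput; only the external sinks remove mass.
M_total = 2638 + 10110 = 12748 t N.
ΣF_external_out = 9495 + 5135 = 14630 t N/yr.
τ = M_total / ΣF_ext = 12748 / 14630 = 0.8714 yr.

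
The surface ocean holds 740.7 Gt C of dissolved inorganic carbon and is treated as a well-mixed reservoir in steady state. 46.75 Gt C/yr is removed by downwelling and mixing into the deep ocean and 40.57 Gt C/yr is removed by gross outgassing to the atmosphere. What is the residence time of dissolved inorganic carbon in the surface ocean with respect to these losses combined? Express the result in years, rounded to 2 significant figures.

8.5 yr

Total removal = 46.75 + 40.57 = 87.320 Gt C/yr.
τ = M / ΣF_out = 740.7 / 87.320 = 8.483 yr.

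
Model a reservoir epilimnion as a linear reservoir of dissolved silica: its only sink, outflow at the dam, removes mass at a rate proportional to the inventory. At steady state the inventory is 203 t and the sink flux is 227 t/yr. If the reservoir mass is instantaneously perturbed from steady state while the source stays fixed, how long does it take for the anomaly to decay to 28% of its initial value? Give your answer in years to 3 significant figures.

For a linear reservoir the anomaly decays as exp(−t/τ) with τ = M/F = 203/227 = 0.8943 yr.
exp(−t/τ) = 0.28 ⇒ t = −τ ln(0.28) = 0.8943 × 1.273 = 1.138 yr.

1.14 yr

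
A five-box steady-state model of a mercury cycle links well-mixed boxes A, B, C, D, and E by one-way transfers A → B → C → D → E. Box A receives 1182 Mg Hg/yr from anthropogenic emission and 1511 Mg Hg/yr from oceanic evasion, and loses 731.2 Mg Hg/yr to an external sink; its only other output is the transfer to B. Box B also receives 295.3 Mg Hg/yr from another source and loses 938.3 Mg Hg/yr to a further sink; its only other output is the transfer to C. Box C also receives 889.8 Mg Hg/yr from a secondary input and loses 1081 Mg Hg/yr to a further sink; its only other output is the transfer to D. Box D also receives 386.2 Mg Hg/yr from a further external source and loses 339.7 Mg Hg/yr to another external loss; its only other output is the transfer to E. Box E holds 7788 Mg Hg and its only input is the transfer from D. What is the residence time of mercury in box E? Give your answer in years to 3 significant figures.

6.63 yr

Box A: F(A→B) = (1182 + 1511) − 731.2 = 1961.8 Mg Hg/yr.
Box B: F(B→C) = (1961.8 + 295.3) − 938.3 = 1318.8 Mg Hg/yr.
Box C: F(C→D) = (1318.8 + 889.8) − 1081 = 1127.6 Mg Hg/yr.
Box D: F(D→E) = (1127.6 + 386.2) − 339.7 = 1174.1 Mg Hg/yr.
Box E throughput = its input = 1174.1 Mg Hg/yr; τ = 7788 / 1174.1 = 6.633 yr.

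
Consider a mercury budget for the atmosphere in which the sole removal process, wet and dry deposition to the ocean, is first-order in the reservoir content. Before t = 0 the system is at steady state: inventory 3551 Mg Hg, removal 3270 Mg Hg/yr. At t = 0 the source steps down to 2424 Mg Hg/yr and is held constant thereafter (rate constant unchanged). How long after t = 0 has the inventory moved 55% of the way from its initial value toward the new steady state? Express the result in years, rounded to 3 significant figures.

0.867 yr

τ = M₀/F₀ = 3551/3270 = 1.086 yr.
The remaining gap fraction is e^(−t/τ); 55% covered ⇒ e^(−t/τ) = 0.450.
t = −τ ln(0.450) = 1.086 × 0.7985 = 0.8671 yr.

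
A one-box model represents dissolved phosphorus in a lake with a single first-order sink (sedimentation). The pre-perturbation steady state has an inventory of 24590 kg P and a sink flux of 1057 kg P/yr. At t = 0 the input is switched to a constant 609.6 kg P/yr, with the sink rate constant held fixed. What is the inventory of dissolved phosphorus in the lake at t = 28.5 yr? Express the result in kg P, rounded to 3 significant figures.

Residence time τ = M₀/F₀ = 23.26 yr. The eventual steady state is M_∞ = M₀·(F₁/F₀) = 24590 × 609.6/1057 = 14182 kg P.
The anomaly ΔM(t) = M(t) − M_∞ decays as ΔM₀·e^(−t/τ) with ΔM₀ = 24590 − 14182 = 10410 kg P.
At t = 28.5 yr, e^(−t/τ) = e^(−1.225) = 0.2937, so ΔM = 3057 kg P and M = 14182 + 3057 = 17239 kg P.

17200 kg P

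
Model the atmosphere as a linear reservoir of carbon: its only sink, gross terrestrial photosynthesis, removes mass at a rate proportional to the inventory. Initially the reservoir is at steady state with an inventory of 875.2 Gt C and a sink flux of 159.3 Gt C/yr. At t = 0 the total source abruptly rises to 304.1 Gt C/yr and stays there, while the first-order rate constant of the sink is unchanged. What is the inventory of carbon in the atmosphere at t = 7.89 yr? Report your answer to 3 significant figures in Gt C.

1480 Gt C

The sink rate constant is k = F₀/M₀ = 159.3/875.2 = 0.1820 yr⁻¹.
Solving dM/dt = F₁ − kM with M(0) = M₀ gives M(t) = F₁/k + (M₀ − F₁/k)·e^(−kt).
F₁/k = 304.1/0.1820 = 1670.7 Gt C; kt = 0.1820 × 7.89 = 1.436, e^(−kt) = 0.2379.
M(7.89) = 1670.7 + (875.2 − 1670.7) × 0.2379 = 1670.7 − 189.2 = 1481.5 Gt C.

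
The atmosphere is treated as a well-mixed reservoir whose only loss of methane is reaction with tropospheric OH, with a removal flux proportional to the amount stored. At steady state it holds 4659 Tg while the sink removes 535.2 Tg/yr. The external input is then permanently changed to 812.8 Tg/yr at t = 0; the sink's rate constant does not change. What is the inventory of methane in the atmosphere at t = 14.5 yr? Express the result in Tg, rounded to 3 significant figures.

6620 Tg

Residence time τ = M₀/F₀ = 8.705 yr. The eventual steady state is M_∞ = M₀·(F₁/F₀) = 4659 × 812.8/535.2 = 7075.6 Tg.
The anomaly ΔM(t) = M(t) − M_∞ decays as ΔM₀·e^(−t/τ) with ΔM₀ = 4659 − 7075.6 = −2417 Tg.
At t = 14.5 yr, e^(−t/τ) = e^(−1.666) = 0.1891, so ΔM = −456.9 Tg and M = 7075.6 − 456.9 = 6618.7 Tg.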